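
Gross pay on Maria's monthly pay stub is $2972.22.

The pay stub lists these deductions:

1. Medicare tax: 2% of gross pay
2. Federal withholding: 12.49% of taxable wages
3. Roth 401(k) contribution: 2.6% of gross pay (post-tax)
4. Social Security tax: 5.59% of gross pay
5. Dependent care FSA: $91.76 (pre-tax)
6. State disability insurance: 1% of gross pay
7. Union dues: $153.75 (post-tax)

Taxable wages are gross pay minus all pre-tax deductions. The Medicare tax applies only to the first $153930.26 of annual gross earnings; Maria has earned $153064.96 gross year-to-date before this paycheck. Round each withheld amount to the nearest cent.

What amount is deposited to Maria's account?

$2076.48

Dependent care FSA: $91.76
Taxable wages = $2972.22 − $91.76 = $2880.46
Federal withholding: $2880.46 × 0.1249 = $359.77
Medicare tax: only $153930.26 − $153064.96 = $865.30 of this check is subject → $865.30 × 0.02 = $17.31
State disability insurance: $2972.22 × 0.01 = $29.72
Social Security tax: $2972.22 × 0.0559 = $166.15
Roth 401(k) contribution: $2972.22 × 0.026 = $77.28
Union dues: $153.75
Total deductions = $91.76 + $359.77 + $17.31 + $29.72 + $166.15 + $77.28 + $153.75 = $895.74
Net pay = $2972.22 − $895.74 = $2076.48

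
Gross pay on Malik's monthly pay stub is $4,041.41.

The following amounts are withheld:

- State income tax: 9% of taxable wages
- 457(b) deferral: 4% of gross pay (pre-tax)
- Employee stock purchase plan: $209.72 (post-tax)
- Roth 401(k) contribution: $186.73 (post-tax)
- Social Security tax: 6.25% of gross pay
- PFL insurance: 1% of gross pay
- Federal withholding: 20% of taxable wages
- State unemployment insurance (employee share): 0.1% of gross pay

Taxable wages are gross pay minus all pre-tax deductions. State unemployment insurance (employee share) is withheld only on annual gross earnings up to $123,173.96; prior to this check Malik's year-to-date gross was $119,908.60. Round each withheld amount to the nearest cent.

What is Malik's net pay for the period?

457(b) deferral: $4,041.41 × 0.04 = $161.66
Taxable wages = $4,041.41 − $161.66 = $3,879.75
State income tax: $3,879.75 × 0.09 = $349.18
Federal withholding: $3,879.75 × 0.2 = $775.95
PFL insurance: $4,041.41 × 0.01 = $40.41
State unemployment insurance (employee share): only $123,173.96 − $119,908.60 = $3,265.36 of this check is subject → $3,265.36 × 0.001 = $3.27
Social Security tax: $4,041.41 × 0.0625 = $252.59
Roth 401(k) contribution: $186.73
Employee stock purchase plan: $209.72
Total deductions = $161.66 + $349.18 + $775.95 + $40.41 + $3.27 + $252.59 + $186.73 + $209.72 = $1,979.51
Net pay = $4,041.41 − $1,979.51 = $2,061.90

$2,061.90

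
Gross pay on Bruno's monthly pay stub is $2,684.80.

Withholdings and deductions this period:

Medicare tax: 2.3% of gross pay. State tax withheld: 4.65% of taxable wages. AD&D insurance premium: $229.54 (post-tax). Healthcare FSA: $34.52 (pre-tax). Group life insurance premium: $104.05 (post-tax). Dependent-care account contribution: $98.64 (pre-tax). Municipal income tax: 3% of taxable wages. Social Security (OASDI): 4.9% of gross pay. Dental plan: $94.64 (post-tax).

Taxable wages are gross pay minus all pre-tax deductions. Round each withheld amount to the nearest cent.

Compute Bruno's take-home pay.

Dependent-care account contribution: $98.64
Healthcare FSA: $34.52
Pre-tax total = $98.64 + $34.52 = $133.16
Taxable wages = $2,684.80 − $133.16 = $2,551.64
Municipal income tax: $2,551.64 × 0.03 = $76.55
State tax withheld: $2,551.64 × 0.0465 = $118.65
Social Security (OASDI): $2,684.80 × 0.049 = $131.56
Medicare tax: $2,684.80 × 0.023 = $61.75
AD&D insurance premium: $229.54
Group life insurance premium: $104.05
Dental plan: $94.64
Total deductions = $98.64 + $34.52 + $76.55 + $118.65 + $131.56 + $61.75 + $229.54 + $104.05 + $94.64 = $949.90
Net pay = $2,684.80 − $949.90 = $1,734.90

$1,734.90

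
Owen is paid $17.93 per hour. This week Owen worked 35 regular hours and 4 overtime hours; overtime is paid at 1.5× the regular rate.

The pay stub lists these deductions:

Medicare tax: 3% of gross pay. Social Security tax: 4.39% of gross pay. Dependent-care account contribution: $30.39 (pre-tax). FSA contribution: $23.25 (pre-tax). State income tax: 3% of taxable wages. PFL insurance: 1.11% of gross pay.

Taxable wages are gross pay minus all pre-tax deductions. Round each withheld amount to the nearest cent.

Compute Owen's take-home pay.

Regular pay: 35 × $17.93 = $627.55
Overtime pay: 4 × $17.93 × 1.5 = $107.58
Gross pay = $627.55 + $107.58 = $735.13
FSA contribution: $23.25
Dependent-care account contribution: $30.39
Pre-tax total = $23.25 + $30.39 = $53.64
Taxable wages = $735.13 − $53.64 = $681.49
State income tax: $681.49 × 0.03 = $20.44
Medicare tax: $735.13 × 0.03 = $22.05
PFL insurance: $735.13 × 0.0111 = $8.16
Social Security tax: $735.13 × 0.0439 = $32.27
Total deductions = $23.25 + $30.39 + $20.44 + $22.05 + $8.16 + $32.27 = $136.56
Net pay = $735.13 − $136.56 = $598.57

$598.57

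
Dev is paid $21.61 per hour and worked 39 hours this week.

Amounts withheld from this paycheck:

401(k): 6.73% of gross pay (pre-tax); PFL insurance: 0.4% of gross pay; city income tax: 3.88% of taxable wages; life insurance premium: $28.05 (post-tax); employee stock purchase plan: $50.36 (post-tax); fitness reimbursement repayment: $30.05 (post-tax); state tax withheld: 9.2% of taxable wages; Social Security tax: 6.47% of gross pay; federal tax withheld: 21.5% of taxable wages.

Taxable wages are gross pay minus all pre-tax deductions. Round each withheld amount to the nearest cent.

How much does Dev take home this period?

Gross pay: 39 × $21.61 = $842.79
401(k): $842.79 × 0.0673 = $56.72
Taxable wages = $842.79 − $56.72 = $786.07
City income tax: $786.07 × 0.0388 = $30.50
State tax withheld: $786.07 × 0.092 = $72.32
Federal tax withheld: $786.07 × 0.215 = $169.01
Social Security tax: $842.79 × 0.0647 = $54.53
PFL insurance: $842.79 × 0.004 = $3.37
Employee stock purchase plan: $50.36
Fitness reimbursement repayment: $30.05
Life insurance premium: $28.05
Total deductions = $56.72 + $30.50 + $72.32 + $169.01 + $54.53 + $3.37 + $50.36 + $30.05 + $28.05 = $494.91
Net pay = $842.79 − $494.91 = $347.88

$347.88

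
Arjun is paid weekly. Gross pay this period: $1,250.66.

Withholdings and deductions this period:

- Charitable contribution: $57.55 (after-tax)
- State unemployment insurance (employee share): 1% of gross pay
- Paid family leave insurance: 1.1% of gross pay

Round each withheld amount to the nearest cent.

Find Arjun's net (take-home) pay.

Paid family leave insurance: $1,250.66 × 0.011 = $13.76
State unemployment insurance (employee share): $1,250.66 × 0.01 = $12.51
Charitable contribution: $57.55
Total deductions = $13.76 + $12.51 + $57.55 = $83.82
Net pay = $1,250.66 − $83.82 = $1,166.84

$1,166.84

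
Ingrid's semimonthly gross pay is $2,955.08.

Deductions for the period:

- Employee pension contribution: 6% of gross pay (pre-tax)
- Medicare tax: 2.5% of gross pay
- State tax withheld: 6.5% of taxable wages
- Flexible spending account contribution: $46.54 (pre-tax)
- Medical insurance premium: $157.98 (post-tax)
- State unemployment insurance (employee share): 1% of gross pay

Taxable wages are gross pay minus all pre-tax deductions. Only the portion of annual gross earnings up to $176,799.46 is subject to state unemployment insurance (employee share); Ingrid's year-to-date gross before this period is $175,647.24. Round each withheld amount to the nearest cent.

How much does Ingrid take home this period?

$2,310.33

Employee pension contribution: $2,955.08 × 0.06 = $177.30
Flexible spending account contribution: $46.54
Pre-tax total = $177.30 + $46.54 = $223.84
Taxable wages = $2,955.08 − $223.84 = $2,731.24
State tax withheld: $2,731.24 × 0.065 = $177.53
Medicare tax: $2,955.08 × 0.025 = $73.88
State unemployment insurance (employee share): only $176,799.46 − $175,647.24 = $1,152.22 of this check is subject → $1,152.22 × 0.01 = $11.52
Medical insurance premium: $157.98
Total deductions = $177.30 + $46.54 + $177.53 + $73.88 + $11.52 + $157.98 = $644.75
Net pay = $2,955.08 − $644.75 = $2,310.33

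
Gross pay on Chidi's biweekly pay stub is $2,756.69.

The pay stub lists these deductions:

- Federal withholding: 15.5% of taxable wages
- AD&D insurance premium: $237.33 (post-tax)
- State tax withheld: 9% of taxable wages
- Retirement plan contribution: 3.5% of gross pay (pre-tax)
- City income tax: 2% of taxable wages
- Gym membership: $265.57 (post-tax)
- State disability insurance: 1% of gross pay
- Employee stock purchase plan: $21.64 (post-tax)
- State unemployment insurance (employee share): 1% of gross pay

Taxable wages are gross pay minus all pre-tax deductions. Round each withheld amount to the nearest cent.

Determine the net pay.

$1,375.58

Retirement plan contribution: $2,756.69 × 0.035 = $96.48
Taxable wages = $2,756.69 − $96.48 = $2,660.21
Federal withholding: $2,660.21 × 0.155 = $412.33
City income tax: $2,660.21 × 0.02 = $53.20
State tax withheld: $2,660.21 × 0.09 = $239.42
State unemployment insurance (employee share): $2,756.69 × 0.01 = $27.57
State disability insurance: $2,756.69 × 0.01 = $27.57
Employee stock purchase plan: $21.64
AD&D insurance premium: $237.33
Gym membership: $265.57
Total deductions = $96.48 + $412.33 + $53.20 + $239.42 + $27.57 + $27.57 + $21.64 + $237.33 + $265.57 = $1,381.11
Net pay = $2,756.69 − $1,381.11 = $1,375.58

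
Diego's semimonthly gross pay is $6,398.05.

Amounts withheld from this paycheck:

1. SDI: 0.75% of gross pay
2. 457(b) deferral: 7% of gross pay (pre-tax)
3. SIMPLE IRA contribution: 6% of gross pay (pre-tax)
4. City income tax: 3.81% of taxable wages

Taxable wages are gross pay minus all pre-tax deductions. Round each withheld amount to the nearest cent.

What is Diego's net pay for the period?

$5,306.24

457(b) deferral: $6,398.05 × 0.07 = $447.86
SIMPLE IRA contribution: $6,398.05 × 0.06 = $383.88
Pre-tax total = $447.86 + $383.88 = $831.74
Taxable wages = $6,398.05 − $831.74 = $5,566.31
City income tax: $5,566.31 × 0.0381 = $212.08
SDI: $6,398.05 × 0.0075 = $47.99
Total deductions = $447.86 + $383.88 + $212.08 + $47.99 = $1,091.81
Net pay = $6,398.05 − $1,091.81 = $5,306.24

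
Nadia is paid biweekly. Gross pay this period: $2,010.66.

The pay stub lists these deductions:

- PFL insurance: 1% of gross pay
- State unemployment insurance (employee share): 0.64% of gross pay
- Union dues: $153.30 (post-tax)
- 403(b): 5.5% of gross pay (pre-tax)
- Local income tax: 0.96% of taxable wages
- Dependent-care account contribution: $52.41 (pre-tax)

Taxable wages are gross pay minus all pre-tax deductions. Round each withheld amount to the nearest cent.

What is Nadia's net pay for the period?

$1,643.64

403(b): $2,010.66 × 0.055 = $110.59
Dependent-care account contribution: $52.41
Pre-tax total = $110.59 + $52.41 = $163.00
Taxable wages = $2,010.66 − $163.00 = $1,847.66
Local income tax: $1,847.66 × 0.0096 = $17.74
State unemployment insurance (employee share): $2,010.66 × 0.0064 = $12.87
PFL insurance: $2,010.66 × 0.01 = $20.11
Union dues: $153.30
Total deductions = $110.59 + $52.41 + $17.74 + $12.87 + $20.11 + $153.30 = $367.02
Net pay = $2,010.66 − $367.02 = $1,643.64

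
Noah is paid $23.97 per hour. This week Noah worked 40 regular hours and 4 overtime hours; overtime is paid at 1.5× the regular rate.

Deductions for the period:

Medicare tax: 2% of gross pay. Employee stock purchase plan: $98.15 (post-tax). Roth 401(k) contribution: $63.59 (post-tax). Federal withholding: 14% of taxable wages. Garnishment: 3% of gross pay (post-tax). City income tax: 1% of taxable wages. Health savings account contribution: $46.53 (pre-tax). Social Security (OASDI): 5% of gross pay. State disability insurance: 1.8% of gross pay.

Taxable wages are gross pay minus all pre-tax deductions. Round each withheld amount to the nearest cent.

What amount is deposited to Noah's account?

Regular pay: 40 × $23.97 = $958.80
Overtime pay: 4 × $23.97 × 1.5 = $143.82
Gross pay = $958.80 + $143.82 = $1102.62
Health savings account contribution: $46.53
Taxable wages = $1102.62 − $46.53 = $1056.09
City income tax: $1056.09 × 0.01 = $10.56
Federal withholding: $1056.09 × 0.14 = $147.85
Social Security (OASDI): $1102.62 × 0.05 = $55.13
State disability insurance: $1102.62 × 0.018 = $19.85
Medicare tax: $1102.62 × 0.02 = $22.05
Roth 401(k) contribution: $63.59
Garnishment: $1102.62 × 0.03 = $33.08
Employee stock purchase plan: $98.15
Total deductions = $46.53 + $10.56 + $147.85 + $55.13 + $19.85 + $22.05 + $63.59 + $33.08 + $98.15 = $496.79
Net pay = $1102.62 − $496.79 = $605.83

$605.83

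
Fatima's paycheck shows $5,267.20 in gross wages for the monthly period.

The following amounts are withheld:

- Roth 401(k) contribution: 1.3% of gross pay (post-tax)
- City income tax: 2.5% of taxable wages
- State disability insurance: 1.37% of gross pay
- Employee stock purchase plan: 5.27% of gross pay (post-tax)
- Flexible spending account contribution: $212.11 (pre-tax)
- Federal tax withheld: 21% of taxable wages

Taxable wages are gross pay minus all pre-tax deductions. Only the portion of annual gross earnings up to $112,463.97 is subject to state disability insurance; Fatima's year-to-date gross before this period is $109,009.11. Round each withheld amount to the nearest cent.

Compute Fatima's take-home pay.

Flexible spending account contribution: $212.11
Taxable wages = $5,267.20 − $212.11 = $5,055.09
Federal tax withheld: $5,055.09 × 0.21 = $1,061.57
City income tax: $5,055.09 × 0.025 = $126.38
State disability insurance: only $112,463.97 − $109,009.11 = $3,454.86 of this check is subject → $3,454.86 × 0.0137 = $47.33
Roth 401(k) contribution: $5,267.20 × 0.013 = $68.47
Employee stock purchase plan: $5,267.20 × 0.0527 = $277.58
Total deductions = $212.11 + $1,061.57 + $126.38 + $47.33 + $68.47 + $277.58 = $1,793.44
Net pay = $5,267.20 − $1,793.44 = $3,473.76

$3,473.76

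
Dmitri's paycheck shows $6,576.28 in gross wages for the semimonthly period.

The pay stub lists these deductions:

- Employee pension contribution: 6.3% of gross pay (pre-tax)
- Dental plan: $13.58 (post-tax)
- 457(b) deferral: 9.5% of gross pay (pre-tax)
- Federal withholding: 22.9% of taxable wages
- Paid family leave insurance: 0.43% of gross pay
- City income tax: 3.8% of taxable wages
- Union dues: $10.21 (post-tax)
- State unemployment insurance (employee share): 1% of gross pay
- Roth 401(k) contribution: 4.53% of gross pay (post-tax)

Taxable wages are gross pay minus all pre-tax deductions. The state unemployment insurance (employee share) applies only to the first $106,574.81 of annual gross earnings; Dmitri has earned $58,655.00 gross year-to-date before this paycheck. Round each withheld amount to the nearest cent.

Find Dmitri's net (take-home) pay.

$3,643.05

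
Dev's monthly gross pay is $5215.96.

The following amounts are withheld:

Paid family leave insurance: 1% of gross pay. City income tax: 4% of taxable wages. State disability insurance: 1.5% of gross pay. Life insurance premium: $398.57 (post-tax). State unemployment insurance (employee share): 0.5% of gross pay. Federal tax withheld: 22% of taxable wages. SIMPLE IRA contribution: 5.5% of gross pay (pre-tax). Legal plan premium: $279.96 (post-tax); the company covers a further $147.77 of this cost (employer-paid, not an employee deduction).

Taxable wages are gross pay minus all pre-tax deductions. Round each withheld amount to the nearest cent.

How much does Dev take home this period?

SIMPLE IRA contribution: $5215.96 × 0.055 = $286.88
Taxable wages = $5215.96 − $286.88 = $4929.08
Federal tax withheld: $4929.08 × 0.22 = $1084.40
City income tax: $4929.08 × 0.04 = $197.16
State disability insurance: $5215.96 × 0.015 = $78.24
State unemployment insurance (employee share): $5215.96 × 0.005 = $26.08
Paid family leave insurance: $5215.96 × 0.01 = $52.16
Legal plan premium: $279.96
Life insurance premium: $398.57
(Employer's $147.77 toward legal plan premium is not withheld from the employee.)
Total deductions = $286.88 + $1084.40 + $197.16 + $78.24 + $26.08 + $52.16 + $279.96 + $398.57 = $2403.45
Net pay = $5215.96 − $2403.45 = $2812.51

$2812.51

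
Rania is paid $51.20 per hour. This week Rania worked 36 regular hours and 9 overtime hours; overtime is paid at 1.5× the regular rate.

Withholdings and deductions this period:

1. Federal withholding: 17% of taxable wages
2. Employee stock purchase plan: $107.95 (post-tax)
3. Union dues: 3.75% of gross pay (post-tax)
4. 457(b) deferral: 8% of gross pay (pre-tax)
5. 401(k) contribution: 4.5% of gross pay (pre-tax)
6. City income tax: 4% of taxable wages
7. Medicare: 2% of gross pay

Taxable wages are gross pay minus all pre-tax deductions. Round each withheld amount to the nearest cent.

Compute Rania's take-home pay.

Regular pay: 36 × $51.20 = $1,843.20
Overtime pay: 9 × $51.20 × 1.5 = $691.20
Gross pay = $1,843.20 + $691.20 = $2,534.40
401(k) contribution: $2,534.40 × 0.045 = $114.05
457(b) deferral: $2,534.40 × 0.08 = $202.75
Pre-tax total = $114.05 + $202.75 = $316.80
Taxable wages = $2,534.40 − $316.80 = $2,217.60
City income tax: $2,217.60 × 0.04 = $88.70
Federal withholding: $2,217.60 × 0.17 = $376.99
Medicare: $2,534.40 × 0.02 = $50.69
Employee stock purchase plan: $107.95
Union dues: $2,534.40 × 0.0375 = $95.04
Total deductions = $114.05 + $202.75 + $88.70 + $376.99 + $50.69 + $107.95 + $95.04 = $1,036.17
Net pay = $2,534.40 − $1,036.17 = $1,498.23

$1,498.23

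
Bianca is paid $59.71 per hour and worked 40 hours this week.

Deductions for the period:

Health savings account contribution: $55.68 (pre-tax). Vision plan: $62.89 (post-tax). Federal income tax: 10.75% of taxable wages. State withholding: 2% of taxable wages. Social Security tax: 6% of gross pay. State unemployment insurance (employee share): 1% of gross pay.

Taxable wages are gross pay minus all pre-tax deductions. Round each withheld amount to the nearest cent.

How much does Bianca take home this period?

$1805.23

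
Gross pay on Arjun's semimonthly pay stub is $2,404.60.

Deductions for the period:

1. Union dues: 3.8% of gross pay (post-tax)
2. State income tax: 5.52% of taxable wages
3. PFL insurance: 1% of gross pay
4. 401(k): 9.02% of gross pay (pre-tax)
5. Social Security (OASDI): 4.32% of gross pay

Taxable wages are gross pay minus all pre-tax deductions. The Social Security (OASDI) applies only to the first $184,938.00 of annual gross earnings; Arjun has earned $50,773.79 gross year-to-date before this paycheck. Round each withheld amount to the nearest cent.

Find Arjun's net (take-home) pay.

401(k): $2,404.60 × 0.0902 = $216.89
Taxable wages = $2,404.60 − $216.89 = $2,187.71
State income tax: $2,187.71 × 0.0552 = $120.76
PFL insurance: $2,404.60 × 0.01 = $24.05
Social Security (OASDI): cap not yet reached, full $2,404.60 is subject → $2,404.60 × 0.0432 = $103.88
Union dues: $2,404.60 × 0.038 = $91.37
Total deductions = $216.89 + $120.76 + $24.05 + $103.88 + $91.37 = $556.95
Net pay = $2,404.60 − $556.95 = $1,847.65

$1,847.65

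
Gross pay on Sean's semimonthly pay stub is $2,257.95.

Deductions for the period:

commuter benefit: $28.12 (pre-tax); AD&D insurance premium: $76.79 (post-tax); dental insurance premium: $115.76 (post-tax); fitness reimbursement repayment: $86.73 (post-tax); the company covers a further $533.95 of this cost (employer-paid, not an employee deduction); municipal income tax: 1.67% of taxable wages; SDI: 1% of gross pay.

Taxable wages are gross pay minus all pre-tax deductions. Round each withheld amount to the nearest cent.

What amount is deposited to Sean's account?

Commuter benefit: $28.12
Taxable wages = $2,257.95 − $28.12 = $2,229.83
Municipal income tax: $2,229.83 × 0.0167 = $37.24
SDI: $2,257.95 × 0.01 = $22.58
Dental insurance premium: $115.76
AD&D insurance premium: $76.79
Fitness reimbursement repayment: $86.73
(Employer's $533.95 toward fitness reimbursement repayment is not withheld from the employee.)
Total deductions = $28.12 + $37.24 + $22.58 + $115.76 + $76.79 + $86.73 = $367.22
Net pay = $2,257.95 − $367.22 = $1,890.73

$1,890.73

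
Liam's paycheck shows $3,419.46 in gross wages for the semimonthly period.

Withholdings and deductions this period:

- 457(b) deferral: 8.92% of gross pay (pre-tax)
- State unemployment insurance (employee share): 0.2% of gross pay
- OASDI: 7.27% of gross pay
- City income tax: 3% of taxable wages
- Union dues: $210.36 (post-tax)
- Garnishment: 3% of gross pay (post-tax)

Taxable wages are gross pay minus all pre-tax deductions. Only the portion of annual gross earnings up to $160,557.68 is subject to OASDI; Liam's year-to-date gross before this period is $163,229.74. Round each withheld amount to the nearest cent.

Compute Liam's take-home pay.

457(b) deferral: $3,419.46 × 0.0892 = $305.02
Taxable wages = $3,419.46 − $305.02 = $3,114.44
City income tax: $3,114.44 × 0.03 = $93.43
State unemployment insurance (employee share): $3,419.46 × 0.002 = $6.84
OASDI: annual cap $160,557.68 already reached (YTD $163,229.74), so $0.00
Garnishment: $3,419.46 × 0.03 = $102.58
Union dues: $210.36
Total deductions = $305.02 + $93.43 + $6.84 + $0.00 + $102.58 + $210.36 = $718.23
Net pay = $3,419.46 − $718.23 = $2,701.23

$2,701.23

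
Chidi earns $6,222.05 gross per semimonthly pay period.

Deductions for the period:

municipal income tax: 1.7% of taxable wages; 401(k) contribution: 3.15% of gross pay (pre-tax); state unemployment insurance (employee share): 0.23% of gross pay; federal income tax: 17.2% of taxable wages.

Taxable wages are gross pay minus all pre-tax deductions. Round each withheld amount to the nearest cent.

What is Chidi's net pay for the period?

$4,872.83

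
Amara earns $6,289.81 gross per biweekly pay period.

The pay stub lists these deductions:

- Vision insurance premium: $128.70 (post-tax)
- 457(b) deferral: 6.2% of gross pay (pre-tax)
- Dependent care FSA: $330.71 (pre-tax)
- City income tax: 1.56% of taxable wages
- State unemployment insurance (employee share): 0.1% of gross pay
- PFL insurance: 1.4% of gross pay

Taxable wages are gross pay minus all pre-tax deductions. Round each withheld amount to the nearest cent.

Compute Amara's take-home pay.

$5,259.20

Dependent care FSA: $330.71
457(b) deferral: $6,289.81 × 0.062 = $389.97
Pre-tax total = $330.71 + $389.97 = $720.68
Taxable wages = $6,289.81 − $720.68 = $5,569.13
City income tax: $5,569.13 × 0.0156 = $86.88
PFL insurance: $6,289.81 × 0.014 = $88.06
State unemployment insurance (employee share): $6,289.81 × 0.001 = $6.29
Vision insurance premium: $128.70
Total deductions = $330.71 + $389.97 + $86.88 + $88.06 + $6.29 + $128.70 = $1,030.61
Net pay = $6,289.81 − $1,030.61 = $5,259.20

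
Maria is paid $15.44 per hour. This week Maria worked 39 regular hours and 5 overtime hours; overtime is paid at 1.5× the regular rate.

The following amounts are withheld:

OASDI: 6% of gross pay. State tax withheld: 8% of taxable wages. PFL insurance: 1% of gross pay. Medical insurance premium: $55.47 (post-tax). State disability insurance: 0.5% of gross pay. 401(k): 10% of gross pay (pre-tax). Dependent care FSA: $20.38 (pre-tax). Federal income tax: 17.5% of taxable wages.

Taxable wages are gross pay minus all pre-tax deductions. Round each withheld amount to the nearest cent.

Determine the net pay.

$356.89

Regular pay: 39 × $15.44 = $602.16
Overtime pay: 5 × $15.44 × 1.5 = $115.80
Gross pay = $602.16 + $115.80 = $717.96
Dependent care FSA: $20.38
401(k): $717.96 × 0.1 = $71.80
Pre-tax total = $20.38 + $71.80 = $92.18
Taxable wages = $717.96 − $92.18 = $625.78
Federal income tax: $625.78 × 0.175 = $109.51
State tax withheld: $625.78 × 0.08 = $50.06
State disability insurance: $717.96 × 0.005 = $3.59
PFL insurance: $717.96 × 0.01 = $7.18
OASDI: $717.96 × 0.06 = $43.08
Medical insurance premium: $55.47
Total deductions = $20.38 + $71.80 + $109.51 + $50.06 + $3.59 + $7.18 + $43.08 + $55.47 = $361.07
Net pay = $717.96 − $361.07 = $356.89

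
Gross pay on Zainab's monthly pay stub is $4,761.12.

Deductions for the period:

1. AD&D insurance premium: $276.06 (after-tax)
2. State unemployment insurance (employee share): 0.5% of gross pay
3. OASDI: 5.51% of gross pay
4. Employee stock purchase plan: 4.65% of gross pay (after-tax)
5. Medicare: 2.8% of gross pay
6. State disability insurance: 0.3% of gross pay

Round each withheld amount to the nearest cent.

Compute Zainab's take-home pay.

$3,829.93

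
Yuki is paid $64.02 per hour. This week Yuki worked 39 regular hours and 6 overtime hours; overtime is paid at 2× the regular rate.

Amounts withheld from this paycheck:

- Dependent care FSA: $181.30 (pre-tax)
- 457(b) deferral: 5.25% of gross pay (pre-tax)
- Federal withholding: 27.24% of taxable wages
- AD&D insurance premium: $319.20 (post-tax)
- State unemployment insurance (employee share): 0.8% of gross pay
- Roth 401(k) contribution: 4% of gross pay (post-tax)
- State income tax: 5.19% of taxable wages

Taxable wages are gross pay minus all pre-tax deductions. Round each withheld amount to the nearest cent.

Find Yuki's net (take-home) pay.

Regular pay: 39 × $64.02 = $2,496.78
Overtime pay: 6 × $64.02 × 2 = $768.24
Gross pay = $2,496.78 + $768.24 = $3,265.02
Dependent care FSA: $181.30
457(b) deferral: $3,265.02 × 0.0525 = $171.41
Pre-tax total = $181.30 + $171.41 = $352.71
Taxable wages = $3,265.02 − $352.71 = $2,912.31
State income tax: $2,912.31 × 0.0519 = $151.15
Federal withholding: $2,912.31 × 0.2724 = $793.31
State unemployment insurance (employee share): $3,265.02 × 0.008 = $26.12
AD&D insurance premium: $319.20
Roth 401(k) contribution: $3,265.02 × 0.04 = $130.60
Total deductions = $181.30 + $171.41 + $151.15 + $793.31 + $26.12 + $319.20 + $130.60 = $1,773.09
Net pay = $3,265.02 − $1,773.09 = $1,491.93

$1,491.93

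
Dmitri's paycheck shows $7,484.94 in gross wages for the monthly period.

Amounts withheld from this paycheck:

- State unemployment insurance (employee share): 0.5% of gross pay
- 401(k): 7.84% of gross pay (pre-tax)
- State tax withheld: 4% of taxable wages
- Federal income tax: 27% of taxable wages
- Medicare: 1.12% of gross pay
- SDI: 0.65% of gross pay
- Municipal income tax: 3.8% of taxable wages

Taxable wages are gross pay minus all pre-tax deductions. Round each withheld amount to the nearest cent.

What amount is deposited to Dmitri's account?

$4,327.68

401(k): $7,484.94 × 0.0784 = $586.82
Taxable wages = $7,484.94 − $586.82 = $6,898.12
Federal income tax: $6,898.12 × 0.27 = $1,862.49
Municipal income tax: $6,898.12 × 0.038 = $262.13
State tax withheld: $6,898.12 × 0.04 = $275.92
Medicare: $7,484.94 × 0.0112 = $83.83
State unemployment insurance (employee share): $7,484.94 × 0.005 = $37.42
SDI: $7,484.94 × 0.0065 = $48.65
Total deductions = $586.82 + $1,862.49 + $262.13 + $275.92 + $83.83 + $37.42 + $48.65 = $3,157.26
Net pay = $7,484.94 − $3,157.26 = $4,327.68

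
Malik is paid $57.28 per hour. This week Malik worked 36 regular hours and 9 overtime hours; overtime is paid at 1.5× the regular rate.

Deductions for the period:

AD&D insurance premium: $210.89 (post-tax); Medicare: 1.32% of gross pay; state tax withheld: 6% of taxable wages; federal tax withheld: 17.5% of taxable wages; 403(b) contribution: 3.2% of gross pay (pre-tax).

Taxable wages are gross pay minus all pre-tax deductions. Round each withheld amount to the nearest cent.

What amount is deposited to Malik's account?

Regular pay: 36 × $57.28 = $2,062.08
Overtime pay: 9 × $57.28 × 1.5 = $773.28
Gross pay = $2,062.08 + $773.28 = $2,835.36
403(b) contribution: $2,835.36 × 0.032 = $90.73
Taxable wages = $2,835.36 − $90.73 = $2,744.63
State tax withheld: $2,744.63 × 0.06 = $164.68
Federal tax withheld: $2,744.63 × 0.175 = $480.31
Medicare: $2,835.36 × 0.0132 = $37.43
AD&D insurance premium: $210.89
Total deductions = $90.73 + $164.68 + $480.31 + $37.43 + $210.89 = $984.04
Net pay = $2,835.36 − $984.04 = $1,851.32

$1,851.32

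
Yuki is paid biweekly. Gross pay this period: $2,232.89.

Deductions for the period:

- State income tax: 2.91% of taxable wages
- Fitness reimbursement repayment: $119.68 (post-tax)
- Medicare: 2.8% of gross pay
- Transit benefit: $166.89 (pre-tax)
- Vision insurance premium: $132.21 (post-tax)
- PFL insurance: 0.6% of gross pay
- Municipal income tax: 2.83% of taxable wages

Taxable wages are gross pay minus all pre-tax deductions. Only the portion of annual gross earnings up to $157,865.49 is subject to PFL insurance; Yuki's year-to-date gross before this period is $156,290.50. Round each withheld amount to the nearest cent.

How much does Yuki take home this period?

$1,623.55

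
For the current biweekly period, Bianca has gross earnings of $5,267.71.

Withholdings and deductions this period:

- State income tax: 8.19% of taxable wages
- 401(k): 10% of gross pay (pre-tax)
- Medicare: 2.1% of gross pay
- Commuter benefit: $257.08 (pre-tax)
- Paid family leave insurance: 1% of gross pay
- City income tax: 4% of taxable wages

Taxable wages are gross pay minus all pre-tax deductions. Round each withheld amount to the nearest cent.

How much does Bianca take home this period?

$3,773.98

401(k): $5,267.71 × 0.1 = $526.77
Commuter benefit: $257.08
Pre-tax total = $526.77 + $257.08 = $783.85
Taxable wages = $5,267.71 − $783.85 = $4,483.86
State income tax: $4,483.86 × 0.0819 = $367.23
City income tax: $4,483.86 × 0.04 = $179.35
Medicare: $5,267.71 × 0.021 = $110.62
Paid family leave insurance: $5,267.71 × 0.01 = $52.68
Total deductions = $526.77 + $257.08 + $367.23 + $179.35 + $110.62 + $52.68 = $1,493.73
Net pay = $5,267.71 − $1,493.73 = $3,773.98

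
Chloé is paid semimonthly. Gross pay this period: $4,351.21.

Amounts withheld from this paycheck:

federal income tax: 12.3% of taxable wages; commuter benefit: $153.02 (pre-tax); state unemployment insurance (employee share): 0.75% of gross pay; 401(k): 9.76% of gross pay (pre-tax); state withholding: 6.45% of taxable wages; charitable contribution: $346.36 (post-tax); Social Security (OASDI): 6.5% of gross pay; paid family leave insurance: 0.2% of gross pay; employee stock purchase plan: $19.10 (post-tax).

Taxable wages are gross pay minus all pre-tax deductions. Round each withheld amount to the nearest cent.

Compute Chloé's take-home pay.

Commuter benefit: $153.02
401(k): $4,351.21 × 0.0976 = $424.68
Pre-tax total = $153.02 + $424.68 = $577.70
Taxable wages = $4,351.21 − $577.70 = $3,773.51
State withholding: $3,773.51 × 0.0645 = $243.39
Federal income tax: $3,773.51 × 0.123 = $464.14
State unemployment insurance (employee share): $4,351.21 × 0.0075 = $32.63
Social Security (OASDI): $4,351.21 × 0.065 = $282.83
Paid family leave insurance: $4,351.21 × 0.002 = $8.70
Employee stock purchase plan: $19.10
Charitable contribution: $346.36
Total deductions = $153.02 + $424.68 + $243.39 + $464.14 + $32.63 + $282.83 + $8.70 + $19.10 + $346.36 = $1,974.85
Net pay = $4,351.21 − $1,974.85 = $2,376.36

$2,376.36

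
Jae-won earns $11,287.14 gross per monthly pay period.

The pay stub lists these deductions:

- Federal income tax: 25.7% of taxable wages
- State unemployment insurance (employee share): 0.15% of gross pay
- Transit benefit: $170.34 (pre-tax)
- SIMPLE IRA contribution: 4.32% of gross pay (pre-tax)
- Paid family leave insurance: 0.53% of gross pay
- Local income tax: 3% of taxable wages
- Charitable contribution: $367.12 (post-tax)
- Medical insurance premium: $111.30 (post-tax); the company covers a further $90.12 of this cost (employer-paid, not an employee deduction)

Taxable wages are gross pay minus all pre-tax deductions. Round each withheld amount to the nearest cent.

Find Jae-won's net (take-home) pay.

Transit benefit: $170.34
SIMPLE IRA contribution: $11,287.14 × 0.0432 = $487.60
Pre-tax total = $170.34 + $487.60 = $657.94
Taxable wages = $11,287.14 − $657.94 = $10,629.20
Local income tax: $10,629.20 × 0.03 = $318.88
Federal income tax: $10,629.20 × 0.257 = $2,731.70
State unemployment insurance (employee share): $11,287.14 × 0.0015 = $16.93
Paid family leave insurance: $11,287.14 × 0.0053 = $59.82
Charitable contribution: $367.12
Medical insurance premium: $111.30
(Employer's $90.12 toward medical insurance premium is not withheld from the employee.)
Total deductions = $170.34 + $487.60 + $318.88 + $2,731.70 + $16.93 + $59.82 + $367.12 + $111.30 = $4,263.69
Net pay = $11,287.14 − $4,263.69 = $7,023.45

$7,023.45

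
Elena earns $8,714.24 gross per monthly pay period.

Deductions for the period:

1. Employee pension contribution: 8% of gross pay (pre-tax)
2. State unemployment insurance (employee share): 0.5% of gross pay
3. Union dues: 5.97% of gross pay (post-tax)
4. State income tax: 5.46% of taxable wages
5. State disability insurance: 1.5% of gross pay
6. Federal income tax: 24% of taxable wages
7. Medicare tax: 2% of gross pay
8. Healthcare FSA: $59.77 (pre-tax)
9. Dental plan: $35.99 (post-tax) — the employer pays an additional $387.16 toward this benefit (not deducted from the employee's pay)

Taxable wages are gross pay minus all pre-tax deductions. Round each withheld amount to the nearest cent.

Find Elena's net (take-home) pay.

$4,708.31

Healthcare FSA: $59.77
Employee pension contribution: $8,714.24 × 0.08 = $697.14
Pre-tax total = $59.77 + $697.14 = $756.91
Taxable wages = $8,714.24 − $756.91 = $7,957.33
Federal income tax: $7,957.33 × 0.24 = $1,909.76
State income tax: $7,957.33 × 0.0546 = $434.47
State disability insurance: $8,714.24 × 0.015 = $130.71
Medicare tax: $8,714.24 × 0.02 = $174.28
State unemployment insurance (employee share): $8,714.24 × 0.005 = $43.57
Dental plan: $35.99
Union dues: $8,714.24 × 0.0597 = $520.24
(Employer's $387.16 toward dental plan is not withheld from the employee.)
Total deductions = $59.77 + $697.14 + $1,909.76 + $434.47 + $130.71 + $174.28 + $43.57 + $35.99 + $520.24 = $4,005.93
Net pay = $8,714.24 − $4,005.93 = $4,708.31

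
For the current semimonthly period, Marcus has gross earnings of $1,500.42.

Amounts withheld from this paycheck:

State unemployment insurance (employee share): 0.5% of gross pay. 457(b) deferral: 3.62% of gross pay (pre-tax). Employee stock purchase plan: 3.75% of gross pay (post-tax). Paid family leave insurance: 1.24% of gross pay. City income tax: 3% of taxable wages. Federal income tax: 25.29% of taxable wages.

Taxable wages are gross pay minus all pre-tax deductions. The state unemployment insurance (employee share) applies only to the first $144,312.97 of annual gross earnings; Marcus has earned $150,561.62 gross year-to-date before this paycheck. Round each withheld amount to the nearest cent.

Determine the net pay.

457(b) deferral: $1,500.42 × 0.0362 = $54.32
Taxable wages = $1,500.42 − $54.32 = $1,446.10
City income tax: $1,446.10 × 0.03 = $43.38
Federal income tax: $1,446.10 × 0.2529 = $365.72
Paid family leave insurance: $1,500.42 × 0.0124 = $18.61
State unemployment insurance (employee share): annual cap $144,312.97 already reached (YTD $150,561.62), so $0.00
Employee stock purchase plan: $1,500.42 × 0.0375 = $56.27
Total deductions = $54.32 + $43.38 + $365.72 + $18.61 + $0.00 + $56.27 = $538.30
Net pay = $1,500.42 − $538.30 = $962.12

$962.12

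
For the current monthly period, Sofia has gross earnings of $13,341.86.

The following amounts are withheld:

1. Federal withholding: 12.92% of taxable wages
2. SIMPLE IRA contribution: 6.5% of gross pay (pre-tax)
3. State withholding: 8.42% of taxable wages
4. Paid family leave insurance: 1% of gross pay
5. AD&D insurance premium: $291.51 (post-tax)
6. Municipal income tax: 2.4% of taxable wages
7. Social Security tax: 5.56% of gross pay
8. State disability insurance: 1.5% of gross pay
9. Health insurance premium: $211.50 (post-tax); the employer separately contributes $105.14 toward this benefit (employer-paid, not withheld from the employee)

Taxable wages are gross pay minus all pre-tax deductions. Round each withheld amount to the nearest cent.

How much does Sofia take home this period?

SIMPLE IRA contribution: $13,341.86 × 0.065 = $867.22
Taxable wages = $13,341.86 − $867.22 = $12,474.64
State withholding: $12,474.64 × 0.0842 = $1,050.36
Federal withholding: $12,474.64 × 0.1292 = $1,611.72
Municipal income tax: $12,474.64 × 0.024 = $299.39
Social Security tax: $13,341.86 × 0.0556 = $741.81
Paid family leave insurance: $13,341.86 × 0.01 = $133.42
State disability insurance: $13,341.86 × 0.015 = $200.13
AD&D insurance premium: $291.51
Health insurance premium: $211.50
(Employer's $105.14 toward health insurance premium is not withheld from the employee.)
Total deductions = $867.22 + $1,050.36 + $1,611.72 + $299.39 + $741.81 + $133.42 + $200.13 + $291.51 + $211.50 = $5,407.06
Net pay = $13,341.86 − $5,407.06 = $7,934.80

$7,934.80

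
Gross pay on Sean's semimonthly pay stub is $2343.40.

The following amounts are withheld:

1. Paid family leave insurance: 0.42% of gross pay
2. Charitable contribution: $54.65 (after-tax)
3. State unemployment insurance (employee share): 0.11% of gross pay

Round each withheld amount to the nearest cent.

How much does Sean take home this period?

$2276.33

Paid family leave insurance: $2343.40 × 0.0042 = $9.84
State unemployment insurance (employee share): $2343.40 × 0.0011 = $2.58
Charitable contribution: $54.65
Total deductions = $9.84 + $2.58 + $54.65 = $67.07
Net pay = $2343.40 − $67.07 = $2276.33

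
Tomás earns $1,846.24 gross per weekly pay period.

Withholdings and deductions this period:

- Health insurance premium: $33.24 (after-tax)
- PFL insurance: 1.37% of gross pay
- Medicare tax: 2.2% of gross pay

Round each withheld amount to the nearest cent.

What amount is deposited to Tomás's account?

Medicare tax: $1,846.24 × 0.022 = $40.62
PFL insurance: $1,846.24 × 0.0137 = $25.29
Health insurance premium: $33.24
Total deductions = $40.62 + $25.29 + $33.24 = $99.15
Net pay = $1,846.24 − $99.15 = $1,747.09

$1,747.09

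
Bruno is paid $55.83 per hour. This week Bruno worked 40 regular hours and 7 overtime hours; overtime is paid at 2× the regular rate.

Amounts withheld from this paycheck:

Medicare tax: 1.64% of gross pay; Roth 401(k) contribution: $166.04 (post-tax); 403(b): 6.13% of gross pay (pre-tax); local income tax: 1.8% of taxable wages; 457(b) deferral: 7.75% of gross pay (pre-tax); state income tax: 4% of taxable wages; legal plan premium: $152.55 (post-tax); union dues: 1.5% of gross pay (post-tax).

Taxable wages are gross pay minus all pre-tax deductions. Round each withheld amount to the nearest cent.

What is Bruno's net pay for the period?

Regular pay: 40 × $55.83 = $2,233.20
Overtime pay: 7 × $55.83 × 2 = $781.62
Gross pay = $2,233.20 + $781.62 = $3,014.82
403(b): $3,014.82 × 0.0613 = $184.81
457(b) deferral: $3,014.82 × 0.0775 = $233.65
Pre-tax total = $184.81 + $233.65 = $418.46
Taxable wages = $3,014.82 − $418.46 = $2,596.36
State income tax: $2,596.36 × 0.04 = $103.85
Local income tax: $2,596.36 × 0.018 = $46.73
Medicare tax: $3,014.82 × 0.0164 = $49.44
Roth 401(k) contribution: $166.04
Legal plan premium: $152.55
Union dues: $3,014.82 × 0.015 = $45.22
Total deductions = $184.81 + $233.65 + $103.85 + $46.73 + $49.44 + $166.04 + $152.55 + $45.22 = $982.29
Net pay = $3,014.82 − $982.29 = $2,032.53

$2,032.53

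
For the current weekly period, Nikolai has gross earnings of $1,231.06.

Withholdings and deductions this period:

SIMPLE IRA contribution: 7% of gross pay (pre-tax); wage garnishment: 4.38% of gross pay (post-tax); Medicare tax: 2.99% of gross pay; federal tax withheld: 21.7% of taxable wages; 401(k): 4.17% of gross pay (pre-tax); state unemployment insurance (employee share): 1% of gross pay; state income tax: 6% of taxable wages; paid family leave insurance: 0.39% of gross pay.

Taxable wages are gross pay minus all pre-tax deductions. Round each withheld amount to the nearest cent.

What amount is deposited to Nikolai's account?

SIMPLE IRA contribution: $1,231.06 × 0.07 = $86.17
401(k): $1,231.06 × 0.0417 = $51.34
Pre-tax total = $86.17 + $51.34 = $137.51
Taxable wages = $1,231.06 − $137.51 = $1,093.55
State income tax: $1,093.55 × 0.06 = $65.61
Federal tax withheld: $1,093.55 × 0.217 = $237.30
Medicare tax: $1,231.06 × 0.0299 = $36.81
Paid family leave insurance: $1,231.06 × 0.0039 = $4.80
State unemployment insurance (employee share): $1,231.06 × 0.01 = $12.31
Wage garnishment: $1,231.06 × 0.0438 = $53.92
Total deductions = $86.17 + $51.34 + $65.61 + $237.30 + $36.81 + $4.80 + $12.31 + $53.92 = $548.26
Net pay = $1,231.06 − $548.26 = $682.80

$682.80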